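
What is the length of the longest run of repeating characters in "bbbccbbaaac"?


Input: "bbbccbbaaac"
Scanning for longest run:
  Position 1 ('b'): continues run of 'b', length=2
  Position 2 ('b'): continues run of 'b', length=3
  Position 3 ('c'): new char, reset run to 1
  Position 4 ('c'): continues run of 'c', length=2
  Position 5 ('b'): new char, reset run to 1
  Position 6 ('b'): continues run of 'b', length=2
  Position 7 ('a'): new char, reset run to 1
  Position 8 ('a'): continues run of 'a', length=2
  Position 9 ('a'): continues run of 'a', length=3
  Position 10 ('c'): new char, reset run to 1
Longest run: 'b' with length 3

3


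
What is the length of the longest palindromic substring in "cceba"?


Input: "cceba"
Checking substrings for palindromes:
  [0:2] "cc" (len 2) => palindrome
Longest palindromic substring: "cc" with length 2

2


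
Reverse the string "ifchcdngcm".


Input: ifchcdngcm
Reading characters right to left:
  Position 9: 'm'
  Position 8: 'c'
  Position 7: 'g'
  Position 6: 'n'
  Position 5: 'd'
  Position 4: 'c'
  Position 3: 'h'
  Position 2: 'c'
  Position 1: 'f'
  Position 0: 'i'
Reversed: mcgndchcfi

mcgndchcfi


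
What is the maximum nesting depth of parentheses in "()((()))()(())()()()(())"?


Input: "()((()))()(())()()()(())"
Tracking depth:
  Position 0 '(': depth becomes 1
  Position 1 ')': depth becomes 0
  Position 2 '(': depth becomes 1
  Position 3 '(': depth becomes 2
  Position 4 '(': depth becomes 3
  Position 5 ')': depth becomes 2
  Position 6 ')': depth becomes 1
  Position 7 ')': depth becomes 0
  Position 8 '(': depth becomes 1
  Position 9 ')': depth becomes 0
  Position 10 '(': depth becomes 1
  Position 11 '(': depth becomes 2
  Position 12 ')': depth becomes 1
  Position 13 ')': depth becomes 0
  Position 14 '(': depth becomes 1
  Position 15 ')': depth becomes 0
  Position 16 '(': depth becomes 1
  Position 17 ')': depth becomes 0
  Position 18 '(': depth becomes 1
  Position 19 ')': depth becomes 0
  Position 20 '(': depth becomes 1
  Position 21 '(': depth becomes 2
  Position 22 ')': depth becomes 1
  Position 23 ')': depth becomes 0
Maximum depth reached: 3

3


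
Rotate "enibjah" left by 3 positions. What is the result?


Input: "enibjah", rotate left by 3
First 3 characters: "eni"
Remaining characters: "bjah"
Concatenate remaining + first: "bjah" + "eni" = "bjaheni"

bjaheni


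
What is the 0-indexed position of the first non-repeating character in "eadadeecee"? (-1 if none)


Input: eadadeecee
Character frequencies:
  'a': 2
  'c': 1
  'd': 2
  'e': 5
Scanning left to right for freq == 1:
  Position 0 ('e'): freq=5, skip
  Position 1 ('a'): freq=2, skip
  Position 2 ('d'): freq=2, skip
  Position 3 ('a'): freq=2, skip
  Position 4 ('d'): freq=2, skip
  Position 5 ('e'): freq=5, skip
  Position 6 ('e'): freq=5, skip
  Position 7 ('c'): unique! => answer = 7

7


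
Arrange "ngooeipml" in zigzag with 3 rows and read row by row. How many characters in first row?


Zigzag "ngooeipml" into 3 rows:
Placing characters:
  'n' => row 0
  'g' => row 1
  'o' => row 2
  'o' => row 1
  'e' => row 0
  'i' => row 1
  'p' => row 2
  'm' => row 1
  'l' => row 0
Rows:
  Row 0: "nel"
  Row 1: "goim"
  Row 2: "op"
First row length: 3

3


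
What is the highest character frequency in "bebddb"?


Input: bebddb
Character counts:
  'b': 3
  'd': 2
  'e': 1
Maximum frequency: 3

3


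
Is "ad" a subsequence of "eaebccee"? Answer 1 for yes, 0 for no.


Check if "ad" is a subsequence of "eaebccee"
Greedy scan:
  Position 0 ('e'): no match needed
  Position 1 ('a'): matches sub[0] = 'a'
  Position 2 ('e'): no match needed
  Position 3 ('b'): no match needed
  Position 4 ('c'): no match needed
  Position 5 ('c'): no match needed
  Position 6 ('e'): no match needed
  Position 7 ('e'): no match needed
Only matched 1/2 characters => not a subsequence

0


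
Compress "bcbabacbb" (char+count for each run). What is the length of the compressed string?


Input: bcbabacbb
Runs:
  'b' x 1 => "b1"
  'c' x 1 => "c1"
  'b' x 1 => "b1"
  'a' x 1 => "a1"
  'b' x 1 => "b1"
  'a' x 1 => "a1"
  'c' x 1 => "c1"
  'b' x 2 => "b2"
Compressed: "b1c1b1a1b1a1c1b2"
Compressed length: 16

16


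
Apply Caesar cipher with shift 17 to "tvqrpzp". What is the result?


Caesar cipher: shift "tvqrpzp" by 17
  't' (pos 19) + 17 = pos 10 = 'k'
  'v' (pos 21) + 17 = pos 12 = 'm'
  'q' (pos 16) + 17 = pos 7 = 'h'
  'r' (pos 17) + 17 = pos 8 = 'i'
  'p' (pos 15) + 17 = pos 6 = 'g'
  'z' (pos 25) + 17 = pos 16 = 'q'
  'p' (pos 15) + 17 = pos 6 = 'g'
Result: kmhigqg

kmhigqg


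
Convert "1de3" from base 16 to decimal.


Input: "1de3" in base 16
Positional expansion:
  Digit '1' (value 1) x 16^3 = 4096
  Digit 'd' (value 13) x 16^2 = 3328
  Digit 'e' (value 14) x 16^1 = 224
  Digit '3' (value 3) x 16^0 = 3
Sum = 7651

7651


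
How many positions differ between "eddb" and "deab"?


Comparing "eddb" and "deab" position by position:
  Position 0: 'e' vs 'd' => DIFFER
  Position 1: 'd' vs 'e' => DIFFER
  Position 2: 'd' vs 'a' => DIFFER
  Position 3: 'b' vs 'b' => same
Positions that differ: 3

3


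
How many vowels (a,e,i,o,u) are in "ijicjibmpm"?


Input: ijicjibmpm
Checking each character:
  'i' at position 0: vowel (running total: 1)
  'j' at position 1: consonant
  'i' at position 2: vowel (running total: 2)
  'c' at position 3: consonant
  'j' at position 4: consonant
  'i' at position 5: vowel (running total: 3)
  'b' at position 6: consonant
  'm' at position 7: consonant
  'p' at position 8: consonant
  'm' at position 9: consonant
Total vowels: 3

3


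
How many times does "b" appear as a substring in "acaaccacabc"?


Searching for "b" in "acaaccacabc"
Scanning each position:
  Position 0: "a" => no
  Position 1: "c" => no
  Position 2: "a" => no
  Position 3: "a" => no
  Position 4: "c" => no
  Position 5: "c" => no
  Position 6: "a" => no
  Position 7: "c" => no
  Position 8: "a" => no
  Position 9: "b" => MATCH
  Position 10: "c" => no
Total occurrences: 1

1


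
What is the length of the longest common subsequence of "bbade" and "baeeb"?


LCS of "bbade" and "baeeb"
DP table:
           b    a    e    e    b
      0    0    0    0    0    0
  b   0    1    1    1    1    1
  b   0    1    1    1    1    2
  a   0    1    2    2    2    2
  d   0    1    2    2    2    2
  e   0    1    2    3    3    3
LCS length = dp[5][5] = 3

3


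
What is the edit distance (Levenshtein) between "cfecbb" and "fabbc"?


Computing edit distance: "cfecbb" -> "fabbc"
DP table:
           f    a    b    b    c
      0    1    2    3    4    5
  c   1    1    2    3    4    4
  f   2    1    2    3    4    5
  e   3    2    2    3    4    5
  c   4    3    3    3    4    4
  b   5    4    4    3    3    4
  b   6    5    5    4    3    4
Edit distance = dp[6][5] = 4

4


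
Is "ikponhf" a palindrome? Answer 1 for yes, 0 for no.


Input: ikponhf
Reversed: fhnopki
  Compare pos 0 ('i') with pos 6 ('f'): MISMATCH
  Compare pos 1 ('k') with pos 5 ('h'): MISMATCH
  Compare pos 2 ('p') with pos 4 ('n'): MISMATCH
Result: not a palindrome

0


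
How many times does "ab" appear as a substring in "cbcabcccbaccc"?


Searching for "ab" in "cbcabcccbaccc"
Scanning each position:
  Position 0: "cb" => no
  Position 1: "bc" => no
  Position 2: "ca" => no
  Position 3: "ab" => MATCH
  Position 4: "bc" => no
  Position 5: "cc" => no
  Position 6: "cc" => no
  Position 7: "cb" => no
  Position 8: "ba" => no
  Position 9: "ac" => no
  Position 10: "cc" => no
  Position 11: "cc" => no
Total occurrences: 1

1


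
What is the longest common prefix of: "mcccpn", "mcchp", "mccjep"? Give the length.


Words: mcccpn, mcchp, mccjep
  Position 0: all 'm' => match
  Position 1: all 'c' => match
  Position 2: all 'c' => match
  Position 3: ('c', 'h', 'j') => mismatch, stop
LCP = "mcc" (length 3)

3


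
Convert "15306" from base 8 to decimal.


Input: "15306" in base 8
Positional expansion:
  Digit '1' (value 1) x 8^4 = 4096
  Digit '5' (value 5) x 8^3 = 2560
  Digit '3' (value 3) x 8^2 = 192
  Digit '0' (value 0) x 8^1 = 0
  Digit '6' (value 6) x 8^0 = 6
Sum = 6854

6854


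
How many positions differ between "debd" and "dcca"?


Comparing "debd" and "dcca" position by position:
  Position 0: 'd' vs 'd' => same
  Position 1: 'e' vs 'c' => DIFFER
  Position 2: 'b' vs 'c' => DIFFER
  Position 3: 'd' vs 'a' => DIFFER
Positions that differ: 3

3


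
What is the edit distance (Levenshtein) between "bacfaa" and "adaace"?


Computing edit distance: "bacfaa" -> "adaace"
DP table:
           a    d    a    a    c    e
      0    1    2    3    4    5    6
  b   1    1    2    3    4    5    6
  a   2    1    2    2    3    4    5
  c   3    2    2    3    3    3    4
  f   4    3    3    3    4    4    4
  a   5    4    4    3    3    4    5
  a   6    5    5    4    3    4    5
Edit distance = dp[6][6] = 5

5


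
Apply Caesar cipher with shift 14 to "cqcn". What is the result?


Caesar cipher: shift "cqcn" by 14
  'c' (pos 2) + 14 = pos 16 = 'q'
  'q' (pos 16) + 14 = pos 4 = 'e'
  'c' (pos 2) + 14 = pos 16 = 'q'
  'n' (pos 13) + 14 = pos 1 = 'b'
Result: qeqb

qeqb


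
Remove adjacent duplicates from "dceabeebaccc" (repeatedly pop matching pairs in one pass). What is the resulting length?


Input: dceabeebaccc
Stack-based adjacent duplicate removal:
  Read 'd': push. Stack: d
  Read 'c': push. Stack: dc
  Read 'e': push. Stack: dce
  Read 'a': push. Stack: dcea
  Read 'b': push. Stack: dceab
  Read 'e': push. Stack: dceabe
  Read 'e': matches stack top 'e' => pop. Stack: dceab
  Read 'b': matches stack top 'b' => pop. Stack: dcea
  Read 'a': matches stack top 'a' => pop. Stack: dce
  Read 'c': push. Stack: dcec
  Read 'c': matches stack top 'c' => pop. Stack: dce
  Read 'c': push. Stack: dcec
Final stack: "dcec" (length 4)

4


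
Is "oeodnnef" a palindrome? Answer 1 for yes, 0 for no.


Input: oeodnnef
Reversed: fenndoeo
  Compare pos 0 ('o') with pos 7 ('f'): MISMATCH
  Compare pos 1 ('e') with pos 6 ('e'): match
  Compare pos 2 ('o') with pos 5 ('n'): MISMATCH
  Compare pos 3 ('d') with pos 4 ('n'): MISMATCH
Result: not a palindrome

0


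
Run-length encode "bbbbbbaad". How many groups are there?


Input: bbbbbbaad
Scanning for consecutive runs:
  Group 1: 'b' x 6 (positions 0-5)
  Group 2: 'a' x 2 (positions 6-7)
  Group 3: 'd' x 1 (positions 8-8)
Total groups: 3

3


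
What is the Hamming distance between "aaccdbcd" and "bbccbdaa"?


Comparing "aaccdbcd" and "bbccbdaa" position by position:
  Position 0: 'a' vs 'b' => differ
  Position 1: 'a' vs 'b' => differ
  Position 2: 'c' vs 'c' => same
  Position 3: 'c' vs 'c' => same
  Position 4: 'd' vs 'b' => differ
  Position 5: 'b' vs 'd' => differ
  Position 6: 'c' vs 'a' => differ
  Position 7: 'd' vs 'a' => differ
Total differences (Hamming distance): 6

6


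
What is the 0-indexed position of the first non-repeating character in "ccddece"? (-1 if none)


Input: ccddece
Character frequencies:
  'c': 3
  'd': 2
  'e': 2
Scanning left to right for freq == 1:
  Position 0 ('c'): freq=3, skip
  Position 1 ('c'): freq=3, skip
  Position 2 ('d'): freq=2, skip
  Position 3 ('d'): freq=2, skip
  Position 4 ('e'): freq=2, skip
  Position 5 ('c'): freq=3, skip
  Position 6 ('e'): freq=2, skip
  No unique character found => answer = -1

-1


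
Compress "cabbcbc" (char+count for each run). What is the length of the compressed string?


Input: cabbcbc
Runs:
  'c' x 1 => "c1"
  'a' x 1 => "a1"
  'b' x 2 => "b2"
  'c' x 1 => "c1"
  'b' x 1 => "b1"
  'c' x 1 => "c1"
Compressed: "c1a1b2c1b1c1"
Compressed length: 12

12


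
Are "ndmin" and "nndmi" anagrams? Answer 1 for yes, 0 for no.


Strings: "ndmin", "nndmi"
Sorted first:  dimnn
Sorted second: dimnn
Sorted forms match => anagrams

1


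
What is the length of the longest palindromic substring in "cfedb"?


Input: "cfedb"
Checking substrings for palindromes:
  No multi-char palindromic substrings found
Longest palindromic substring: "c" with length 1

1


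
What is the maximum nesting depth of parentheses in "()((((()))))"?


Input: "()((((()))))"
Tracking depth:
  Position 0 '(': depth becomes 1
  Position 1 ')': depth becomes 0
  Position 2 '(': depth becomes 1
  Position 3 '(': depth becomes 2
  Position 4 '(': depth becomes 3
  Position 5 '(': depth becomes 4
  Position 6 '(': depth becomes 5
  Position 7 ')': depth becomes 4
  Position 8 ')': depth becomes 3
  Position 9 ')': depth becomes 2
  Position 10 ')': depth becomes 1
  Position 11 ')': depth becomes 0
Maximum depth reached: 5

5


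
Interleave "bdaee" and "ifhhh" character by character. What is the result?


Interleaving "bdaee" and "ifhhh":
  Position 0: 'b' from first, 'i' from second => "bi"
  Position 1: 'd' from first, 'f' from second => "df"
  Position 2: 'a' from first, 'h' from second => "ah"
  Position 3: 'e' from first, 'h' from second => "eh"
  Position 4: 'e' from first, 'h' from second => "eh"
Result: bidfaheheh

bidfaheheh


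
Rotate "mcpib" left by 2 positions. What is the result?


Input: "mcpib", rotate left by 2
First 2 characters: "mc"
Remaining characters: "pib"
Concatenate remaining + first: "pib" + "mc" = "pibmc"

pibmc


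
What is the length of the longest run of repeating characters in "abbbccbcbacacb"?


Input: "abbbccbcbacacb"
Scanning for longest run:
  Position 1 ('b'): new char, reset run to 1
  Position 2 ('b'): continues run of 'b', length=2
  Position 3 ('b'): continues run of 'b', length=3
  Position 4 ('c'): new char, reset run to 1
  Position 5 ('c'): continues run of 'c', length=2
  Position 6 ('b'): new char, reset run to 1
  Position 7 ('c'): new char, reset run to 1
  Position 8 ('b'): new char, reset run to 1
  Position 9 ('a'): new char, reset run to 1
  Position 10 ('c'): new char, reset run to 1
  Position 11 ('a'): new char, reset run to 1
  Position 12 ('c'): new char, reset run to 1
  Position 13 ('b'): new char, reset run to 1
Longest run: 'b' with length 3

3


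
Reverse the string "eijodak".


Input: eijodak
Reading characters right to left:
  Position 6: 'k'
  Position 5: 'a'
  Position 4: 'd'
  Position 3: 'o'
  Position 2: 'j'
  Position 1: 'i'
  Position 0: 'e'
Reversed: kadojie

kadojie


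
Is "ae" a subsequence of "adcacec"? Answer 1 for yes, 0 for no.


Check if "ae" is a subsequence of "adcacec"
Greedy scan:
  Position 0 ('a'): matches sub[0] = 'a'
  Position 1 ('d'): no match needed
  Position 2 ('c'): no match needed
  Position 3 ('a'): no match needed
  Position 4 ('c'): no match needed
  Position 5 ('e'): matches sub[1] = 'e'
  Position 6 ('c'): no match needed
All 2 characters matched => is a subsequence

1


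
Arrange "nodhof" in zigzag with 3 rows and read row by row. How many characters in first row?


Zigzag "nodhof" into 3 rows:
Placing characters:
  'n' => row 0
  'o' => row 1
  'd' => row 2
  'h' => row 1
  'o' => row 0
  'f' => row 1
Rows:
  Row 0: "no"
  Row 1: "ohf"
  Row 2: "d"
First row length: 2

2


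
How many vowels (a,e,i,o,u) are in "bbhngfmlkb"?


Input: bbhngfmlkb
Checking each character:
  'b' at position 0: consonant
  'b' at position 1: consonant
  'h' at position 2: consonant
  'n' at position 3: consonant
  'g' at position 4: consonant
  'f' at position 5: consonant
  'm' at position 6: consonant
  'l' at position 7: consonant
  'k' at position 8: consonant
  'b' at position 9: consonant
Total vowels: 0

0


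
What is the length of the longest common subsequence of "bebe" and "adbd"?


LCS of "bebe" and "adbd"
DP table:
           a    d    b    d
      0    0    0    0    0
  b   0    0    0    1    1
  e   0    0    0    1    1
  b   0    0    0    1    1
  e   0    0    0    1    1
LCS length = dp[4][4] = 1

1


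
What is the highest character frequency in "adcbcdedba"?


Input: adcbcdedba
Character counts:
  'a': 2
  'b': 2
  'c': 2
  'd': 3
  'e': 1
Maximum frequency: 3

3


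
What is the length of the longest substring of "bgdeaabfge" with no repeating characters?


Input: "bgdeaabfge"
Sliding window (track last position of each char):
  Position 0 ('b'): window [0,0] length 1 -- new best
  Position 1 ('g'): window [0,1] length 2 -- new best
  Position 2 ('d'): window [0,2] length 3 -- new best
  Position 3 ('e'): window [0,3] length 4 -- new best
  Position 4 ('a'): window [0,4] length 5 -- new best
  Position 5 ('a'): repeat (last at 4), move window start to 5
  Position 5 ('a'): window [5,5] length 1
  Position 6 ('b'): window [5,6] length 2
  Position 7 ('f'): window [5,7] length 3
  Position 8 ('g'): window [5,8] length 4
  Position 9 ('e'): window [5,9] length 5
Longest substring with no repeats: "bgdea" with length 5

5


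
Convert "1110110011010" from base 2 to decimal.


Input: "1110110011010" in base 2
Positional expansion:
  Digit '1' (value 1) x 2^12 = 4096
  Digit '1' (value 1) x 2^11 = 2048
  Digit '1' (value 1) x 2^10 = 1024
  Digit '0' (value 0) x 2^9 = 0
  Digit '1' (value 1) x 2^8 = 256
  Digit '1' (value 1) x 2^7 = 128
  Digit '0' (value 0) x 2^6 = 0
  Digit '0' (value 0) x 2^5 = 0
  Digit '1' (value 1) x 2^4 = 16
  Digit '1' (value 1) x 2^3 = 8
  Digit '0' (value 0) x 2^2 = 0
  Digit '1' (value 1) x 2^1 = 2
  Digit '0' (value 0) x 2^0 = 0
Sum = 7578

7578


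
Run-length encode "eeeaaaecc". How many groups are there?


Input: eeeaaaecc
Scanning for consecutive runs:
  Group 1: 'e' x 3 (positions 0-2)
  Group 2: 'a' x 3 (positions 3-5)
  Group 3: 'e' x 1 (positions 6-6)
  Group 4: 'c' x 2 (positions 7-8)
Total groups: 4

4


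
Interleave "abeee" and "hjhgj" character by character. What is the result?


Interleaving "abeee" and "hjhgj":
  Position 0: 'a' from first, 'h' from second => "ah"
  Position 1: 'b' from first, 'j' from second => "bj"
  Position 2: 'e' from first, 'h' from second => "eh"
  Position 3: 'e' from first, 'g' from second => "eg"
  Position 4: 'e' from first, 'j' from second => "ej"
Result: ahbjehegej

ahbjehegej


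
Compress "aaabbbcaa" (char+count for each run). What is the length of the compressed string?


Input: aaabbbcaa
Runs:
  'a' x 3 => "a3"
  'b' x 3 => "b3"
  'c' x 1 => "c1"
  'a' x 2 => "a2"
Compressed: "a3b3c1a2"
Compressed length: 8

8


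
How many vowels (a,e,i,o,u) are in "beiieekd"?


Input: beiieekd
Checking each character:
  'b' at position 0: consonant
  'e' at position 1: vowel (running total: 1)
  'i' at position 2: vowel (running total: 2)
  'i' at position 3: vowel (running total: 3)
  'e' at position 4: vowel (running total: 4)
  'e' at position 5: vowel (running total: 5)
  'k' at position 6: consonant
  'd' at position 7: consonant
Total vowels: 5

5


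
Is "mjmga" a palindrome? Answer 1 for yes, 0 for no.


Input: mjmga
Reversed: agmjm
  Compare pos 0 ('m') with pos 4 ('a'): MISMATCH
  Compare pos 1 ('j') with pos 3 ('g'): MISMATCH
Result: not a palindrome

0


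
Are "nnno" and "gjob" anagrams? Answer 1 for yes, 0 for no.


Strings: "nnno", "gjob"
Sorted first:  nnno
Sorted second: bgjo
Differ at position 0: 'n' vs 'b' => not anagrams

0


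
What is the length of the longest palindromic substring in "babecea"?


Input: "babecea"
Checking substrings for palindromes:
  [0:3] "bab" (len 3) => palindrome
  [3:6] "ece" (len 3) => palindrome
Longest palindromic substring: "bab" with length 3

3


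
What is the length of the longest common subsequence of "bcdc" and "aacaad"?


LCS of "bcdc" and "aacaad"
DP table:
           a    a    c    a    a    d
      0    0    0    0    0    0    0
  b   0    0    0    0    0    0    0
  c   0    0    0    1    1    1    1
  d   0    0    0    1    1    1    2
  c   0    0    0    1    1    1    2
LCS length = dp[4][6] = 2

2


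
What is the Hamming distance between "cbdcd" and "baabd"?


Comparing "cbdcd" and "baabd" position by position:
  Position 0: 'c' vs 'b' => differ
  Position 1: 'b' vs 'a' => differ
  Position 2: 'd' vs 'a' => differ
  Position 3: 'c' vs 'b' => differ
  Position 4: 'd' vs 'd' => same
Total differences (Hamming distance): 4

4


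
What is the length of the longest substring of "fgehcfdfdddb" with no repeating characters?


Input: "fgehcfdfdddb"
Sliding window (track last position of each char):
  Position 0 ('f'): window [0,0] length 1 -- new best
  Position 1 ('g'): window [0,1] length 2 -- new best
  Position 2 ('e'): window [0,2] length 3 -- new best
  Position 3 ('h'): window [0,3] length 4 -- new best
  Position 4 ('c'): window [0,4] length 5 -- new best
  Position 5 ('f'): repeat (last at 0), move window start to 1
  Position 5 ('f'): window [1,5] length 5
  Position 6 ('d'): window [1,6] length 6 -- new best
  Position 7 ('f'): repeat (last at 5), move window start to 6
  Position 7 ('f'): window [6,7] length 2
  Position 8 ('d'): repeat (last at 6), move window start to 7
  Position 8 ('d'): window [7,8] length 2
  Position 9 ('d'): repeat (last at 8), move window start to 9
  Position 9 ('d'): window [9,9] length 1
  Position 10 ('d'): repeat (last at 9), move window start to 10
  Position 10 ('d'): window [10,10] length 1
  Position 11 ('b'): window [10,11] length 2
Longest substring with no repeats: "gehcfd" with length 6

6


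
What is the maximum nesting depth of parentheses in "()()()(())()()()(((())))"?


Input: "()()()(())()()()(((())))"
Tracking depth:
  Position 0 '(': depth becomes 1
  Position 1 ')': depth becomes 0
  Position 2 '(': depth becomes 1
  Position 3 ')': depth becomes 0
  Position 4 '(': depth becomes 1
  Position 5 ')': depth becomes 0
  Position 6 '(': depth becomes 1
  Position 7 '(': depth becomes 2
  Position 8 ')': depth becomes 1
  Position 9 ')': depth becomes 0
  Position 10 '(': depth becomes 1
  Position 11 ')': depth becomes 0
  Position 12 '(': depth becomes 1
  Position 13 ')': depth becomes 0
  Position 14 '(': depth becomes 1
  Position 15 ')': depth becomes 0
  Position 16 '(': depth becomes 1
  Position 17 '(': depth becomes 2
  Position 18 '(': depth becomes 3
  Position 19 '(': depth becomes 4
  Position 20 ')': depth becomes 3
  Position 21 ')': depth becomes 2
  Position 22 ')': depth becomes 1
  Position 23 ')': depth becomes 0
Maximum depth reached: 4

4


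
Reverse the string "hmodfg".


Input: hmodfg
Reading characters right to left:
  Position 5: 'g'
  Position 4: 'f'
  Position 3: 'd'
  Position 2: 'o'
  Position 1: 'm'
  Position 0: 'h'
Reversed: gfdomh

gfdomh


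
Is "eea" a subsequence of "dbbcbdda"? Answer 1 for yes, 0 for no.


Check if "eea" is a subsequence of "dbbcbdda"
Greedy scan:
  Position 0 ('d'): no match needed
  Position 1 ('b'): no match needed
  Position 2 ('b'): no match needed
  Position 3 ('c'): no match needed
  Position 4 ('b'): no match needed
  Position 5 ('d'): no match needed
  Position 6 ('d'): no match needed
  Position 7 ('a'): no match needed
Only matched 0/3 characters => not a subsequence

0


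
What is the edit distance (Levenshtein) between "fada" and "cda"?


Computing edit distance: "fada" -> "cda"
DP table:
           c    d    a
      0    1    2    3
  f   1    1    2    3
  a   2    2    2    2
  d   3    3    2    3
  a   4    4    3    2
Edit distance = dp[4][3] = 2

2


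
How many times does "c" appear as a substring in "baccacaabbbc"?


Searching for "c" in "baccacaabbbc"
Scanning each position:
  Position 0: "b" => no
  Position 1: "a" => no
  Position 2: "c" => MATCH
  Position 3: "c" => MATCH
  Position 4: "a" => no
  Position 5: "c" => MATCH
  Position 6: "a" => no
  Position 7: "a" => no
  Position 8: "b" => no
  Position 9: "b" => no
  Position 10: "b" => no
  Position 11: "c" => MATCH
Total occurrences: 4

4


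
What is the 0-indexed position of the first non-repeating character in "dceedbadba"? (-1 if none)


Input: dceedbadba
Character frequencies:
  'a': 2
  'b': 2
  'c': 1
  'd': 3
  'e': 2
Scanning left to right for freq == 1:
  Position 0 ('d'): freq=3, skip
  Position 1 ('c'): unique! => answer = 1

1


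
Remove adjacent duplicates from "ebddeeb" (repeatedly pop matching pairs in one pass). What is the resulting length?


Input: ebddeeb
Stack-based adjacent duplicate removal:
  Read 'e': push. Stack: e
  Read 'b': push. Stack: eb
  Read 'd': push. Stack: ebd
  Read 'd': matches stack top 'd' => pop. Stack: eb
  Read 'e': push. Stack: ebe
  Read 'e': matches stack top 'e' => pop. Stack: eb
  Read 'b': matches stack top 'b' => pop. Stack: e
Final stack: "e" (length 1)

1


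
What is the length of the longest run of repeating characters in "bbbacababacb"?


Input: "bbbacababacb"
Scanning for longest run:
  Position 1 ('b'): continues run of 'b', length=2
  Position 2 ('b'): continues run of 'b', length=3
  Position 3 ('a'): new char, reset run to 1
  Position 4 ('c'): new char, reset run to 1
  Position 5 ('a'): new char, reset run to 1
  Position 6 ('b'): new char, reset run to 1
  Position 7 ('a'): new char, reset run to 1
  Position 8 ('b'): new char, reset run to 1
  Position 9 ('a'): new char, reset run to 1
  Position 10 ('c'): new char, reset run to 1
  Position 11 ('b'): new char, reset run to 1
Longest run: 'b' with length 3

3


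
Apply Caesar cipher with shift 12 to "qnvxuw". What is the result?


Caesar cipher: shift "qnvxuw" by 12
  'q' (pos 16) + 12 = pos 2 = 'c'
  'n' (pos 13) + 12 = pos 25 = 'z'
  'v' (pos 21) + 12 = pos 7 = 'h'
  'x' (pos 23) + 12 = pos 9 = 'j'
  'u' (pos 20) + 12 = pos 6 = 'g'
  'w' (pos 22) + 12 = pos 8 = 'i'
Result: czhjgi

czhjgi


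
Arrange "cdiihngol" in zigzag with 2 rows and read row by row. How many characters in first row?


Zigzag "cdiihngol" into 2 rows:
Placing characters:
  'c' => row 0
  'd' => row 1
  'i' => row 0
  'i' => row 1
  'h' => row 0
  'n' => row 1
  'g' => row 0
  'o' => row 1
  'l' => row 0
Rows:
  Row 0: "cihgl"
  Row 1: "dino"
First row length: 5

5


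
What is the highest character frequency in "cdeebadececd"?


Input: cdeebadececd
Character counts:
  'a': 1
  'b': 1
  'c': 3
  'd': 3
  'e': 4
Maximum frequency: 4

4


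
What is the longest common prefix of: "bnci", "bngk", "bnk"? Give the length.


Words: bnci, bngk, bnk
  Position 0: all 'b' => match
  Position 1: all 'n' => match
  Position 2: ('c', 'g', 'k') => mismatch, stop
LCP = "bn" (length 2)

2


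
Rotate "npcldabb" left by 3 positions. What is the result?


Input: "npcldabb", rotate left by 3
First 3 characters: "npc"
Remaining characters: "ldabb"
Concatenate remaining + first: "ldabb" + "npc" = "ldabbnpc"

ldabbnpc


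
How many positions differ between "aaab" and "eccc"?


Comparing "aaab" and "eccc" position by position:
  Position 0: 'a' vs 'e' => DIFFER
  Position 1: 'a' vs 'c' => DIFFER
  Position 2: 'a' vs 'c' => DIFFER
  Position 3: 'b' vs 'c' => DIFFER
Positions that differ: 4

4


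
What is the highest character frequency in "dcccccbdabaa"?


Input: dcccccbdabaa
Character counts:
  'a': 3
  'b': 2
  'c': 5
  'd': 2
Maximum frequency: 5

5


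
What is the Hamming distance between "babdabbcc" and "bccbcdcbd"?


Comparing "babdabbcc" and "bccbcdcbd" position by position:
  Position 0: 'b' vs 'b' => same
  Position 1: 'a' vs 'c' => differ
  Position 2: 'b' vs 'c' => differ
  Position 3: 'd' vs 'b' => differ
  Position 4: 'a' vs 'c' => differ
  Position 5: 'b' vs 'd' => differ
  Position 6: 'b' vs 'c' => differ
  Position 7: 'c' vs 'b' => differ
  Position 8: 'c' vs 'd' => differ
Total differences (Hamming distance): 8

8


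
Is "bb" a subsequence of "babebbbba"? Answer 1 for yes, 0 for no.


Check if "bb" is a subsequence of "babebbbba"
Greedy scan:
  Position 0 ('b'): matches sub[0] = 'b'
  Position 1 ('a'): no match needed
  Position 2 ('b'): matches sub[1] = 'b'
  Position 3 ('e'): no match needed
  Position 4 ('b'): no match needed
  Position 5 ('b'): no match needed
  Position 6 ('b'): no match needed
  Position 7 ('b'): no match needed
  Position 8 ('a'): no match needed
All 2 characters matched => is a subsequence

1


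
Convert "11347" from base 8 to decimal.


Input: "11347" in base 8
Positional expansion:
  Digit '1' (value 1) x 8^4 = 4096
  Digit '1' (value 1) x 8^3 = 512
  Digit '3' (value 3) x 8^2 = 192
  Digit '4' (value 4) x 8^1 = 32
  Digit '7' (value 7) x 8^0 = 7
Sum = 4839

4839


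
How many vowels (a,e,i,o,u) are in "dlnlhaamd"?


Input: dlnlhaamd
Checking each character:
  'd' at position 0: consonant
  'l' at position 1: consonant
  'n' at position 2: consonant
  'l' at position 3: consonant
  'h' at position 4: consonant
  'a' at position 5: vowel (running total: 1)
  'a' at position 6: vowel (running total: 2)
  'm' at position 7: consonant
  'd' at position 8: consonant
Total vowels: 2

2


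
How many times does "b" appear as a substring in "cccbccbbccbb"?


Searching for "b" in "cccbccbbccbb"
Scanning each position:
  Position 0: "c" => no
  Position 1: "c" => no
  Position 2: "c" => no
  Position 3: "b" => MATCH
  Position 4: "c" => no
  Position 5: "c" => no
  Position 6: "b" => MATCH
  Position 7: "b" => MATCH
  Position 8: "c" => no
  Position 9: "c" => no
  Position 10: "b" => MATCH
  Position 11: "b" => MATCH
Total occurrences: 5

5


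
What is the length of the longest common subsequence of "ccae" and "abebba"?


LCS of "ccae" and "abebba"
DP table:
           a    b    e    b    b    a
      0    0    0    0    0    0    0
  c   0    0    0    0    0    0    0
  c   0    0    0    0    0    0    0
  a   0    1    1    1    1    1    1
  e   0    1    1    2    2    2    2
LCS length = dp[4][6] = 2

2


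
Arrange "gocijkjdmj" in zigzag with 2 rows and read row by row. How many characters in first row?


Zigzag "gocijkjdmj" into 2 rows:
Placing characters:
  'g' => row 0
  'o' => row 1
  'c' => row 0
  'i' => row 1
  'j' => row 0
  'k' => row 1
  'j' => row 0
  'd' => row 1
  'm' => row 0
  'j' => row 1
Rows:
  Row 0: "gcjjm"
  Row 1: "oikdj"
First row length: 5

5


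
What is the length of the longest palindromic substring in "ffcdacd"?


Input: "ffcdacd"
Checking substrings for palindromes:
  [0:2] "ff" (len 2) => palindrome
Longest palindromic substring: "ff" with length 2

2


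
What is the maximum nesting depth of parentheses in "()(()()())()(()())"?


Input: "()(()()())()(()())"
Tracking depth:
  Position 0 '(': depth becomes 1
  Position 1 ')': depth becomes 0
  Position 2 '(': depth becomes 1
  Position 3 '(': depth becomes 2
  Position 4 ')': depth becomes 1
  Position 5 '(': depth becomes 2
  Position 6 ')': depth becomes 1
  Position 7 '(': depth becomes 2
  Position 8 ')': depth becomes 1
  Position 9 ')': depth becomes 0
  Position 10 '(': depth becomes 1
  Position 11 ')': depth becomes 0
  Position 12 '(': depth becomes 1
  Position 13 '(': depth becomes 2
  Position 14 ')': depth becomes 1
  Position 15 '(': depth becomes 2
  Position 16 ')': depth becomes 1
  Position 17 ')': depth becomes 0
Maximum depth reached: 2

2


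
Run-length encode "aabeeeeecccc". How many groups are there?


Input: aabeeeeecccc
Scanning for consecutive runs:
  Group 1: 'a' x 2 (positions 0-1)
  Group 2: 'b' x 1 (positions 2-2)
  Group 3: 'e' x 5 (positions 3-7)
  Group 4: 'c' x 4 (positions 8-11)
Total groups: 4

4


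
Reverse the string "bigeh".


Input: bigeh
Reading characters right to left:
  Position 4: 'h'
  Position 3: 'e'
  Position 2: 'g'
  Position 1: 'i'
  Position 0: 'b'
Reversed: hegib

hegib


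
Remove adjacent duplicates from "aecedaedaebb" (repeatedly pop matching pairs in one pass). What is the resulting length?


Input: aecedaedaebb
Stack-based adjacent duplicate removal:
  Read 'a': push. Stack: a
  Read 'e': push. Stack: ae
  Read 'c': push. Stack: aec
  Read 'e': push. Stack: aece
  Read 'd': push. Stack: aeced
  Read 'a': push. Stack: aeceda
  Read 'e': push. Stack: aecedae
  Read 'd': push. Stack: aecedaed
  Read 'a': push. Stack: aecedaeda
  Read 'e': push. Stack: aecedaedae
  Read 'b': push. Stack: aecedaedaeb
  Read 'b': matches stack top 'b' => pop. Stack: aecedaedae
Final stack: "aecedaedae" (length 10)

10


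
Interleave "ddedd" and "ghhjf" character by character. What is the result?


Interleaving "ddedd" and "ghhjf":
  Position 0: 'd' from first, 'g' from second => "dg"
  Position 1: 'd' from first, 'h' from second => "dh"
  Position 2: 'e' from first, 'h' from second => "eh"
  Position 3: 'd' from first, 'j' from second => "dj"
  Position 4: 'd' from first, 'f' from second => "df"
Result: dgdhehdjdf

dgdhehdjdf


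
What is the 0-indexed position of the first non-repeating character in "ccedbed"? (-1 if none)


Input: ccedbed
Character frequencies:
  'b': 1
  'c': 2
  'd': 2
  'e': 2
Scanning left to right for freq == 1:
  Position 0 ('c'): freq=2, skip
  Position 1 ('c'): freq=2, skip
  Position 2 ('e'): freq=2, skip
  Position 3 ('d'): freq=2, skip
  Position 4 ('b'): unique! => answer = 4

4


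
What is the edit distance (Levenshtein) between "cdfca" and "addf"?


Computing edit distance: "cdfca" -> "addf"
DP table:
           a    d    d    f
      0    1    2    3    4
  c   1    1    2    3    4
  d   2    2    1    2    3
  f   3    3    2    2    2
  c   4    4    3    3    3
  a   5    4    4    4    4
Edit distance = dp[5][4] = 4

4


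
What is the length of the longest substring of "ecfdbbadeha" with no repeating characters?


Input: "ecfdbbadeha"
Sliding window (track last position of each char):
  Position 0 ('e'): window [0,0] length 1 -- new best
  Position 1 ('c'): window [0,1] length 2 -- new best
  Position 2 ('f'): window [0,2] length 3 -- new best
  Position 3 ('d'): window [0,3] length 4 -- new best
  Position 4 ('b'): window [0,4] length 5 -- new best
  Position 5 ('b'): repeat (last at 4), move window start to 5
  Position 5 ('b'): window [5,5] length 1
  Position 6 ('a'): window [5,6] length 2
  Position 7 ('d'): window [5,7] length 3
  Position 8 ('e'): window [5,8] length 4
  Position 9 ('h'): window [5,9] length 5
  Position 10 ('a'): repeat (last at 6), move window start to 7
  Position 10 ('a'): window [7,10] length 4
Longest substring with no repeats: "ecfdb" with length 5

5


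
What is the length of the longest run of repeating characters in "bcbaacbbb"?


Input: "bcbaacbbb"
Scanning for longest run:
  Position 1 ('c'): new char, reset run to 1
  Position 2 ('b'): new char, reset run to 1
  Position 3 ('a'): new char, reset run to 1
  Position 4 ('a'): continues run of 'a', length=2
  Position 5 ('c'): new char, reset run to 1
  Position 6 ('b'): new char, reset run to 1
  Position 7 ('b'): continues run of 'b', length=2
  Position 8 ('b'): continues run of 'b', length=3
Longest run: 'b' with length 3

3


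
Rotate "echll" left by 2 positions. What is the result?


Input: "echll", rotate left by 2
First 2 characters: "ec"
Remaining characters: "hll"
Concatenate remaining + first: "hll" + "ec" = "hllec"

hllec


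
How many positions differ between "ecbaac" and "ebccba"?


Comparing "ecbaac" and "ebccba" position by position:
  Position 0: 'e' vs 'e' => same
  Position 1: 'c' vs 'b' => DIFFER
  Position 2: 'b' vs 'c' => DIFFER
  Position 3: 'a' vs 'c' => DIFFER
  Position 4: 'a' vs 'b' => DIFFER
  Position 5: 'c' vs 'a' => DIFFER
Positions that differ: 5

5


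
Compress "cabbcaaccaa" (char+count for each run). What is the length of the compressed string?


Input: cabbcaaccaa
Runs:
  'c' x 1 => "c1"
  'a' x 1 => "a1"
  'b' x 2 => "b2"
  'c' x 1 => "c1"
  'a' x 2 => "a2"
  'c' x 2 => "c2"
  'a' x 2 => "a2"
Compressed: "c1a1b2c1a2c2a2"
Compressed length: 14

14


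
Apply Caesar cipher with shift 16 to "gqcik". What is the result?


Caesar cipher: shift "gqcik" by 16
  'g' (pos 6) + 16 = pos 22 = 'w'
  'q' (pos 16) + 16 = pos 6 = 'g'
  'c' (pos 2) + 16 = pos 18 = 's'
  'i' (pos 8) + 16 = pos 24 = 'y'
  'k' (pos 10) + 16 = pos 0 = 'a'
Result: wgsya

wgsya


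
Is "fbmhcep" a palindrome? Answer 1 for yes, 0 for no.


Input: fbmhcep
Reversed: pechmbf
  Compare pos 0 ('f') with pos 6 ('p'): MISMATCH
  Compare pos 1 ('b') with pos 5 ('e'): MISMATCH
  Compare pos 2 ('m') with pos 4 ('c'): MISMATCH
Result: not a palindrome

0


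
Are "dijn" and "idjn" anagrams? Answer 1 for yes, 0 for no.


Strings: "dijn", "idjn"
Sorted first:  dijn
Sorted second: dijn
Sorted forms match => anagrams

1


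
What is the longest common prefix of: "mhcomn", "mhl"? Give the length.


Words: mhcomn, mhl
  Position 0: all 'm' => match
  Position 1: all 'h' => match
  Position 2: ('c', 'l') => mismatch, stop
LCP = "mh" (length 2)

2


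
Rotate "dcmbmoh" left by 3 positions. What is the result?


Input: "dcmbmoh", rotate left by 3
First 3 characters: "dcm"
Remaining characters: "bmoh"
Concatenate remaining + first: "bmoh" + "dcm" = "bmohdcm"

bmohdcm


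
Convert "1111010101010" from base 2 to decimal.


Input: "1111010101010" in base 2
Positional expansion:
  Digit '1' (value 1) x 2^12 = 4096
  Digit '1' (value 1) x 2^11 = 2048
  Digit '1' (value 1) x 2^10 = 1024
  Digit '1' (value 1) x 2^9 = 512
  Digit '0' (value 0) x 2^8 = 0
  Digit '1' (value 1) x 2^7 = 128
  Digit '0' (value 0) x 2^6 = 0
  Digit '1' (value 1) x 2^5 = 32
  Digit '0' (value 0) x 2^4 = 0
  Digit '1' (value 1) x 2^3 = 8
  Digit '0' (value 0) x 2^2 = 0
  Digit '1' (value 1) x 2^1 = 2
  Digit '0' (value 0) x 2^0 = 0
Sum = 7850

7850


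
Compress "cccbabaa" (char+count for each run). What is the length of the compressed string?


Input: cccbabaa
Runs:
  'c' x 3 => "c3"
  'b' x 1 => "b1"
  'a' x 1 => "a1"
  'b' x 1 => "b1"
  'a' x 2 => "a2"
Compressed: "c3b1a1b1a2"
Compressed length: 10

10


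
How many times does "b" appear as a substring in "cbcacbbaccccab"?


Searching for "b" in "cbcacbbaccccab"
Scanning each position:
  Position 0: "c" => no
  Position 1: "b" => MATCH
  Position 2: "c" => no
  Position 3: "a" => no
  Position 4: "c" => no
  Position 5: "b" => MATCH
  Position 6: "b" => MATCH
  Position 7: "a" => no
  Position 8: "c" => no
  Position 9: "c" => no
  Position 10: "c" => no
  Position 11: "c" => no
  Position 12: "a" => no
  Position 13: "b" => MATCH
Total occurrences: 4

4


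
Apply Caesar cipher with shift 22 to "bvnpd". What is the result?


Caesar cipher: shift "bvnpd" by 22
  'b' (pos 1) + 22 = pos 23 = 'x'
  'v' (pos 21) + 22 = pos 17 = 'r'
  'n' (pos 13) + 22 = pos 9 = 'j'
  'p' (pos 15) + 22 = pos 11 = 'l'
  'd' (pos 3) + 22 = pos 25 = 'z'
Result: xrjlz

xrjlz


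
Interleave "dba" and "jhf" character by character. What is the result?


Interleaving "dba" and "jhf":
  Position 0: 'd' from first, 'j' from second => "dj"
  Position 1: 'b' from first, 'h' from second => "bh"
  Position 2: 'a' from first, 'f' from second => "af"
Result: djbhaf

djbhaf


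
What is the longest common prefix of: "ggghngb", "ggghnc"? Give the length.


Words: ggghngb, ggghnc
  Position 0: all 'g' => match
  Position 1: all 'g' => match
  Position 2: all 'g' => match
  Position 3: all 'h' => match
  Position 4: all 'n' => match
  Position 5: ('g', 'c') => mismatch, stop
LCP = "ggghn" (length 5)

5


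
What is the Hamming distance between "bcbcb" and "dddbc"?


Comparing "bcbcb" and "dddbc" position by position:
  Position 0: 'b' vs 'd' => differ
  Position 1: 'c' vs 'd' => differ
  Position 2: 'b' vs 'd' => differ
  Position 3: 'c' vs 'b' => differ
  Position 4: 'b' vs 'c' => differ
Total differences (Hamming distance): 5

5


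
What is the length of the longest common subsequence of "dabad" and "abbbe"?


LCS of "dabad" and "abbbe"
DP table:
           a    b    b    b    e
      0    0    0    0    0    0
  d   0    0    0    0    0    0
  a   0    1    1    1    1    1
  b   0    1    2    2    2    2
  a   0    1    2    2    2    2
  d   0    1    2    2    2    2
LCS length = dp[5][5] = 2

2


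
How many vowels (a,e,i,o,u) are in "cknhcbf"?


Input: cknhcbf
Checking each character:
  'c' at position 0: consonant
  'k' at position 1: consonant
  'n' at position 2: consonant
  'h' at position 3: consonant
  'c' at position 4: consonant
  'b' at position 5: consonant
  'f' at position 6: consonant
Total vowels: 0

0
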